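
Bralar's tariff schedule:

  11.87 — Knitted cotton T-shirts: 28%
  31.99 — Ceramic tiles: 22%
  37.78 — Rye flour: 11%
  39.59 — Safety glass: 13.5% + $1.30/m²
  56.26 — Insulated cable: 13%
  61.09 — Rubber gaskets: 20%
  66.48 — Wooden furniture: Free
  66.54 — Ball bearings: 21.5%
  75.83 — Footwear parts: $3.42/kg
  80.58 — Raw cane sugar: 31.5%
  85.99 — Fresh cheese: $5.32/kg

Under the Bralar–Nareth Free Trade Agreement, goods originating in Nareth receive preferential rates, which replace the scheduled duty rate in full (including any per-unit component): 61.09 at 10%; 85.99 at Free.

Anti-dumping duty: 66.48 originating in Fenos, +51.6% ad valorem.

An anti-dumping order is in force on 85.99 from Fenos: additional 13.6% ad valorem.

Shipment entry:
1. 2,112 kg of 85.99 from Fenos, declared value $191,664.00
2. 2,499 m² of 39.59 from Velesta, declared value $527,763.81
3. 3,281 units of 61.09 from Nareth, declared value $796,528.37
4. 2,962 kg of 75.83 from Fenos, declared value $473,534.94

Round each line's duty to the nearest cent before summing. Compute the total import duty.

$201,581.83

Line 1 (85.99, Fenos, 2,112 kg, $191,664.00):
Base rate for 85.99 is $5.32/kg.
85.99 has an FTA preferential rate, but origin Fenos is not Nareth; base rate stands.
Additional duty on 85.99 from Fenos: +13.6% ad valorem. Applied ad valorem rate = 13.6%.
Duty = $191,664.00 × 13.6% + 2,112 × $5.32 = $37,302.14.
Line 2 (39.59, Velesta, 2,499 m², $527,763.81):
Base rate for 39.59 is 13.5% + $1.30/m².
Duty = $527,763.81 × 13.5% + 2,499 × $1.30 = $74,496.81.
Line 3 (61.09, Nareth, 3,281 units, $796,528.37):
Base rate for 61.09 is 20%.
Origin Nareth qualifies under the Bralar–Nareth agreement and 61.09 is covered: preferential rate 10% applies instead.
Duty = $796,528.37 × 10% = $79,652.84.
Line 4 (75.83, Fenos, 2,962 kg, $473,534.94):
Base rate for 75.83 is $3.42/kg.
Duty = 2,962 × $3.42 = $10,130.04.
Total = $37,302.14 + $74,496.81 + $79,652.84 + $10,130.04 = $201,581.83.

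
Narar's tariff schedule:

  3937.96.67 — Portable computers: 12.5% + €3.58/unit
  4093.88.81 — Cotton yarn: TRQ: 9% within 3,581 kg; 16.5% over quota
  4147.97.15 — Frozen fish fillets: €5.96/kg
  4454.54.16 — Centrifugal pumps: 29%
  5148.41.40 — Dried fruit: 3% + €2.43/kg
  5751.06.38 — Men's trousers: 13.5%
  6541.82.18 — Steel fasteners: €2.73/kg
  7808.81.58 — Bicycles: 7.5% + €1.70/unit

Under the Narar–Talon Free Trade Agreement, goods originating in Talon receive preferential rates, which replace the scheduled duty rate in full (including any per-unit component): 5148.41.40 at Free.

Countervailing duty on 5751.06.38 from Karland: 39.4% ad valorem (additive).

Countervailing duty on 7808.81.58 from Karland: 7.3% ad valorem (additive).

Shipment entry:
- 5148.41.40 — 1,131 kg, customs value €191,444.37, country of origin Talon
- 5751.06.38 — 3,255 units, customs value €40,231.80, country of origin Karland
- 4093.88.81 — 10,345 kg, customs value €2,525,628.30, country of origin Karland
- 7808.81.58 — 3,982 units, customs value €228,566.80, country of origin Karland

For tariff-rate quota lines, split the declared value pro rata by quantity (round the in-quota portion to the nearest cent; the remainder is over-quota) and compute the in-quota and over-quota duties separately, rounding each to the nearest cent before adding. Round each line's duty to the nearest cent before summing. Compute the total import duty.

Line 1 (5148.41.40, Talon, 1,131 kg, €191,444.37):
Base rate for 5148.41.40 is 3% + €2.43/kg.
Origin Talon qualifies under the Narar–Talon agreement and 5148.41.40 is covered: preferential rate Free applies instead.
Duty = €191,444.37 × 0% = €0.00.
Line 2 (5751.06.38, Karland, 3,255 units, €40,231.80):
Base rate for 5751.06.38 is 13.5%.
Additional duty on 5751.06.38 from Karland: +39.4%. Applied ad valorem rate: 13.5% + 39.4% = 52.9%.
Duty = €40,231.80 × 52.9% = €21,282.62.
Line 3 (4093.88.81, Karland, 10,345 kg, €2,525,628.30):
Code 4093.88.81 is under a tariff-rate quota (threshold 3,581 kg). In-quota: 3,581 kg at 9%; over-quota: 6,764 kg at 16.5%.
Pro-rata value split: in-quota = €2,525,628.30 × 3,581/10,345 = €874,265.34; over-quota = €2,525,628.30 − €874,265.34 = €1,651,362.96.
In-quota duty = €874,265.34 × 9% = €78,683.88. Over-quota duty = €1,651,362.96 × 16.5% = €272,474.89.
Line duty = €78,683.88 + €272,474.89 = €351,158.77.
Line 4 (7808.81.58, Karland, 3,982 units, €228,566.80):
Base rate for 7808.81.58 is 7.5% + €1.70/unit.
Additional duty on 7808.81.58 from Karland: +7.3%. Applied ad valorem rate: 7.5% + 7.3% = 14.8%.
Duty = €228,566.80 × 14.8% + 3,982 × €1.70 = €40,597.29.
Total = €0.00 + €21,282.62 + €351,158.77 + €40,597.29 = €413,038.68.

€413,038.68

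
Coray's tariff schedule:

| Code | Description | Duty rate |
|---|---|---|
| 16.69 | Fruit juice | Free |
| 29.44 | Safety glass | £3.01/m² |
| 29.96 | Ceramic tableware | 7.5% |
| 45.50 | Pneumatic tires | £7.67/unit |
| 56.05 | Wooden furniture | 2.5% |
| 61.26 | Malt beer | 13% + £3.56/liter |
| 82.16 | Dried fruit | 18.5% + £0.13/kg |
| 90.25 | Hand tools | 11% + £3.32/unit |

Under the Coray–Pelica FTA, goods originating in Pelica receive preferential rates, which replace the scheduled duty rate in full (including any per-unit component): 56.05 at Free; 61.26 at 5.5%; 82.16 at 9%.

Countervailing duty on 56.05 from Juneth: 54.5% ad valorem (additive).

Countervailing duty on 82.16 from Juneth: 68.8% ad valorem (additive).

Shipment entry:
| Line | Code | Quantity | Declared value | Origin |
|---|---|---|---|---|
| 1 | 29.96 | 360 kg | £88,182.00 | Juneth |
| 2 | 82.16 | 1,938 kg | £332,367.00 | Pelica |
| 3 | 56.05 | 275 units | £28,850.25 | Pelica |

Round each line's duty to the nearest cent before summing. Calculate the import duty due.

£36,526.68

Line 1 (29.96, Juneth, 360 kg, £88,182.00):
Base rate for 29.96 is 7.5%.
Duty = £88,182.00 × 7.5% = £6,613.65.
Line 2 (82.16, Pelica, 1,938 kg, £332,367.00):
Base rate for 82.16 is 18.5% + £0.13/kg.
Origin Pelica qualifies under the Coray–Pelica agreement and 82.16 is covered: preferential rate 9% applies instead.
The additional-duty order on 82.16 targets Juneth, not Pelica; it does not apply.
Duty = £332,367.00 × 9% = £29,913.03.
Line 3 (56.05, Pelica, 275 units, £28,850.25):
Base rate for 56.05 is 2.5%.
Origin Pelica qualifies under the Coray–Pelica agreement and 56.05 is covered: preferential rate Free applies instead.
The additional-duty order on 56.05 targets Juneth, not Pelica; it does not apply.
Duty = £28,850.25 × 0% = £0.00.
Total = £6,613.65 + £29,913.03 + £0.00 = £36,526.68.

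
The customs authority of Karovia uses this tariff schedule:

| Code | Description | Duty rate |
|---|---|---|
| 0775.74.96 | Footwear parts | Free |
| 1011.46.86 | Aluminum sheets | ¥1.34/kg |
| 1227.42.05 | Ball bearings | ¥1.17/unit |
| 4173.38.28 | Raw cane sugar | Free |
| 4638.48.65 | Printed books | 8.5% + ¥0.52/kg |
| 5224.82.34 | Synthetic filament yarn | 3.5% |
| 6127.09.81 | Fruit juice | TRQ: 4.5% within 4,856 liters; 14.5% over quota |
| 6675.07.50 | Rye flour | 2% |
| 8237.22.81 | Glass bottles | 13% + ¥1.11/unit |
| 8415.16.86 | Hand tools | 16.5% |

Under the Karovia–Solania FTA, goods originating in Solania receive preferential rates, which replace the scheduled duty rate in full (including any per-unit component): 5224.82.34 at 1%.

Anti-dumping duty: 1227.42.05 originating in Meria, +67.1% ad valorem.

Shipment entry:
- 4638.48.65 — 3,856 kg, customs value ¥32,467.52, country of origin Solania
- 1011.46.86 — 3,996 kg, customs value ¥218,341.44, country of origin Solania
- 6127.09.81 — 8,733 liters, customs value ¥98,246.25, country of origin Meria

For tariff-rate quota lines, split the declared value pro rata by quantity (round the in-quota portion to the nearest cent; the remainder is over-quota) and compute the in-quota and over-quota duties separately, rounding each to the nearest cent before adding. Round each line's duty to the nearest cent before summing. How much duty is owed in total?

¥18,902.21

Line 1 (4638.48.65, Solania, 3,856 kg, ¥32,467.52):
Base rate for 4638.48.65 is 8.5% + ¥0.52/kg.
Origin Solania is the FTA partner but 4638.48.65 is not on the preference list; base rate stands.
Duty = ¥32,467.52 × 8.5% + 3,856 × ¥0.52 = ¥4,764.86.
Line 2 (1011.46.86, Solania, 3,996 kg, ¥218,341.44):
Base rate for 1011.46.86 is ¥1.34/kg.
Origin Solania is the FTA partner but 1011.46.86 is not on the preference list; base rate stands.
Duty = 3,996 × ¥1.34 = ¥5,354.64.
Line 3 (6127.09.81, Meria, 8,733 liters, ¥98,246.25):
Code 6127.09.81 is under a tariff-rate quota (threshold 4,856 liters). In-quota: 4,856 liters at 4.5%; over-quota: 3,877 liters at 14.5%.
Pro-rata value split: in-quota = ¥98,246.25 × 4,856/8,733 = ¥54,630.00; over-quota = ¥98,246.25 − ¥54,630.00 = ¥43,616.25.
In-quota duty = ¥54,630.00 × 4.5% = ¥2,458.35. Over-quota duty = ¥43,616.25 × 14.5% = ¥6,324.36.
Line duty = ¥2,458.35 + ¥6,324.36 = ¥8,782.71.
Total = ¥4,764.86 + ¥5,354.64 + ¥8,782.71 = ¥18,902.21.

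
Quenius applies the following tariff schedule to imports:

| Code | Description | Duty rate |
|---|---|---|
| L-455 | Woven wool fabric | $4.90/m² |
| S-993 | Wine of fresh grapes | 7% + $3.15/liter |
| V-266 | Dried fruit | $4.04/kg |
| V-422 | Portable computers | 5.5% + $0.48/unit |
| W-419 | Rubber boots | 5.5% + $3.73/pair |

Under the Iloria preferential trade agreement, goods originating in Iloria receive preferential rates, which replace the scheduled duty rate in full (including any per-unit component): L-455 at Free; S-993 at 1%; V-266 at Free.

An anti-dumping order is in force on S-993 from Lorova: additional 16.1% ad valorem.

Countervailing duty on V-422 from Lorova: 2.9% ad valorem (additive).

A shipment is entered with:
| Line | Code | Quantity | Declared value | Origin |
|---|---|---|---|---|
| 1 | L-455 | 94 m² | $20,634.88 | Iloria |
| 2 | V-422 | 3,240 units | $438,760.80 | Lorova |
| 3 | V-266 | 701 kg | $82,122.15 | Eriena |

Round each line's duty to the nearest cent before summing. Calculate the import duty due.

Line 1 (L-455, Iloria, 94 m², $20,634.88):
Base rate for L-455 is $4.90/m².
Origin Iloria qualifies under the Quenius–Iloria agreement and L-455 is covered: preferential rate Free applies instead.
Duty = $20,634.88 × 0% = $0.00.
Line 2 (V-422, Lorova, 3,240 units, $438,760.80):
Base rate for V-422 is 5.5% + $0.48/unit.
Additional duty on V-422 from Lorova: +2.9%. Applied ad valorem rate: 5.5% + 2.9% = 8.4%.
Duty = $438,760.80 × 8.4% + 3,240 × $0.48 = $38,411.11.
Line 3 (V-266, Eriena, 701 kg, $82,122.15):
Base rate for V-266 is $4.04/kg.
V-266 has an FTA preferential rate, but origin Eriena is not Iloria; base rate stands.
Duty = 701 × $4.04 = $2,832.04.
Total = $0.00 + $38,411.11 + $2,832.04 = $41,243.15.

$41,243.15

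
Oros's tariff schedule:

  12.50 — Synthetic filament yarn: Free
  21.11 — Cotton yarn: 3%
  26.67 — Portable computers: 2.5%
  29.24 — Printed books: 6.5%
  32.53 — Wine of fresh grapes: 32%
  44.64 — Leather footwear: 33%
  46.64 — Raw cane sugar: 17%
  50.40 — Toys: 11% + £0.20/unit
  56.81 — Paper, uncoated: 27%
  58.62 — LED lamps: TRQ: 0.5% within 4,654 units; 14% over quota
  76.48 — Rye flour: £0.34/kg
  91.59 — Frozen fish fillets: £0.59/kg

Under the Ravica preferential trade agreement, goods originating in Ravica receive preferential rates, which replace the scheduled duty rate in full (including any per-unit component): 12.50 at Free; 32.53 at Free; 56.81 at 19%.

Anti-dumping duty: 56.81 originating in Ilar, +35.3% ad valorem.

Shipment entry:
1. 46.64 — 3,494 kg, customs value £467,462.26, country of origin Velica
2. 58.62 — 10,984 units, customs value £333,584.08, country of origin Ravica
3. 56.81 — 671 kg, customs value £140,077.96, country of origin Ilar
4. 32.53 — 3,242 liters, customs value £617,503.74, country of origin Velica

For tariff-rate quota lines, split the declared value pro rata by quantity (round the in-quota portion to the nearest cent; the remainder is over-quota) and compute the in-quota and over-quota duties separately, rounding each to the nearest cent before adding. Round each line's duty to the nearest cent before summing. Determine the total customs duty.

Line 1 (46.64, Velica, 3,494 kg, £467,462.26):
Base rate for 46.64 is 17%.
Duty = £467,462.26 × 17% = £79,468.58.
Line 2 (58.62, Ravica, 10,984 units, £333,584.08):
Code 58.62 is under a tariff-rate quota (threshold 4,654 units). In-quota: 4,654 units at 0.5%; over-quota: 6,330 units at 14%.
Pro-rata value split: in-quota = £333,584.08 × 4,654/10,984 = £141,341.98; over-quota = £333,584.08 − £141,341.98 = £192,242.10.
In-quota duty = £141,341.98 × 0.5% = £706.71. Over-quota duty = £192,242.10 × 14% = £26,913.89.
Line duty = £706.71 + £26,913.89 = £27,620.60.
Line 3 (56.81, Ilar, 671 kg, £140,077.96):
Base rate for 56.81 is 27%.
56.81 has an FTA preferential rate, but origin Ilar is not Ravica; base rate stands.
Additional duty on 56.81 from Ilar: +35.3%. Applied ad valorem rate: 27% + 35.3% = 62.3%.
Duty = £140,077.96 × 62.3% = £87,268.57.
Line 4 (32.53, Velica, 3,242 liters, £617,503.74):
Base rate for 32.53 is 32%.
32.53 has an FTA preferential rate, but origin Velica is not Ravica; base rate stands.
Duty = £617,503.74 × 32% = £197,601.20.
Total = £79,468.58 + £27,620.60 + £87,268.57 + £197,601.20 = £391,958.95.

£391,958.95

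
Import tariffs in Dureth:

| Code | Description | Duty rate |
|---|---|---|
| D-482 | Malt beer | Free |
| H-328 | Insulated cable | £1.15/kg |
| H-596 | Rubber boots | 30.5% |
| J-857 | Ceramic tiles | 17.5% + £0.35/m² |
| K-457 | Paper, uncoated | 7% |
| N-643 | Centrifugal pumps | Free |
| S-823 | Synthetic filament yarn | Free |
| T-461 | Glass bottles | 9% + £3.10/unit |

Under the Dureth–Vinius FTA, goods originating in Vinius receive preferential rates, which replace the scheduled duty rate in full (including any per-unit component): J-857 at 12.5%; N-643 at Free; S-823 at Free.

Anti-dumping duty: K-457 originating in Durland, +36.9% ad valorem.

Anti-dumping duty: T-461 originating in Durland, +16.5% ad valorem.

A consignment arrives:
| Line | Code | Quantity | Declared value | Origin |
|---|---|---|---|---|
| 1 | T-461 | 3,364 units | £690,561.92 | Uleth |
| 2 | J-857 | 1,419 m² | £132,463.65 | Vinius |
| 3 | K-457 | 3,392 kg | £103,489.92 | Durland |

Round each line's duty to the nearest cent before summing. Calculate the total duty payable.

Line 1 (T-461, Uleth, 3,364 units, £690,561.92):
Base rate for T-461 is 9% + £3.10/unit.
The additional-duty order on T-461 targets Durland, not Uleth; it does not apply.
Duty = £690,561.92 × 9% + 3,364 × £3.10 = £72,578.97.
Line 2 (J-857, Vinius, 1,419 m², £132,463.65):
Base rate for J-857 is 17.5% + £0.35/m².
Origin Vinius qualifies under the Dureth–Vinius agreement and J-857 is covered: preferential rate 12.5% applies instead.
Duty = £132,463.65 × 12.5% = £16,557.96.
Line 3 (K-457, Durland, 3,392 kg, £103,489.92):
Base rate for K-457 is 7%.
Additional duty on K-457 from Durland: +36.9%. Applied ad valorem rate: 7% + 36.9% = 43.9%.
Duty = £103,489.92 × 43.9% = £45,432.07.
Total = £72,578.97 + £16,557.96 + £45,432.07 = £134,569.00.

£134,569.00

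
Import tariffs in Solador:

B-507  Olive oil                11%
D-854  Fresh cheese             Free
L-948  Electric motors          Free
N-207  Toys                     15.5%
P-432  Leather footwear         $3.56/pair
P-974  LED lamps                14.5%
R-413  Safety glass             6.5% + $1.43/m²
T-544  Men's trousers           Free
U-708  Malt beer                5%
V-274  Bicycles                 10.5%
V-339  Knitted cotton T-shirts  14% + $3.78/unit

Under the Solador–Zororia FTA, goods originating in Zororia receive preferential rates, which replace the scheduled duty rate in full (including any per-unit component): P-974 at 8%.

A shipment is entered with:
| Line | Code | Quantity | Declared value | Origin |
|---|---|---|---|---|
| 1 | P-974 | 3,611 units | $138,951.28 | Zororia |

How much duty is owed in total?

Line 1 (P-974, Zororia, 3,611 units, $138,951.28):
Base rate for P-974 is 14.5%.
Origin Zororia qualifies under the Solador–Zororia agreement and P-974 is covered: preferential rate 8% applies instead.
Duty = $138,951.28 × 8% = $11,116.10.

$11,116.10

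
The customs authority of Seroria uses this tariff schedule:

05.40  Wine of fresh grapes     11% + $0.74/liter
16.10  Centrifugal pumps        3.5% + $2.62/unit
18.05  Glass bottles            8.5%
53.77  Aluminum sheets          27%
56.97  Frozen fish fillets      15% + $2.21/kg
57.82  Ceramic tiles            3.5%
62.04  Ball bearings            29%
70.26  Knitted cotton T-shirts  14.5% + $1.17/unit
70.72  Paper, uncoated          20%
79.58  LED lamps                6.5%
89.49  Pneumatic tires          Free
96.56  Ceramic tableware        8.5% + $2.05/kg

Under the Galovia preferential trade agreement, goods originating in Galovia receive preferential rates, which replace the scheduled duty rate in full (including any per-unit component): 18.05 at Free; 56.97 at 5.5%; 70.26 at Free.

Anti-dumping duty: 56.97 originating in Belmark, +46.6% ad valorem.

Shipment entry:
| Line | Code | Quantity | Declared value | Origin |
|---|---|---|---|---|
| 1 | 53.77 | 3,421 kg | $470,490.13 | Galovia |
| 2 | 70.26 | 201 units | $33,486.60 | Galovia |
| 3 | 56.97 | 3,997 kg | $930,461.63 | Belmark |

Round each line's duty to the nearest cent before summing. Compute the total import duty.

Line 1 (53.77, Galovia, 3,421 kg, $470,490.13):
Base rate for 53.77 is 27%.
Origin Galovia is the FTA partner but 53.77 is not on the preference list; base rate stands.
Duty = $470,490.13 × 27% = $127,032.34.
Line 2 (70.26, Galovia, 201 units, $33,486.60):
Base rate for 70.26 is 14.5% + $1.17/unit.
Origin Galovia qualifies under the Seroria–Galovia agreement and 70.26 is covered: preferential rate Free applies instead.
Duty = $33,486.60 × 0% = $0.00.
Line 3 (56.97, Belmark, 3,997 kg, $930,461.63):
Base rate for 56.97 is 15% + $2.21/kg.
56.97 has an FTA preferential rate, but origin Belmark is not Galovia; base rate stands.
Additional duty on 56.97 from Belmark: +46.6%. Applied ad valorem rate: 15% + 46.6% = 61.6%.
Duty = $930,461.63 × 61.6% + 3,997 × $2.21 = $581,997.73.
Total = $127,032.34 + $0.00 + $581,997.73 = $709,030.07.

$709,030.07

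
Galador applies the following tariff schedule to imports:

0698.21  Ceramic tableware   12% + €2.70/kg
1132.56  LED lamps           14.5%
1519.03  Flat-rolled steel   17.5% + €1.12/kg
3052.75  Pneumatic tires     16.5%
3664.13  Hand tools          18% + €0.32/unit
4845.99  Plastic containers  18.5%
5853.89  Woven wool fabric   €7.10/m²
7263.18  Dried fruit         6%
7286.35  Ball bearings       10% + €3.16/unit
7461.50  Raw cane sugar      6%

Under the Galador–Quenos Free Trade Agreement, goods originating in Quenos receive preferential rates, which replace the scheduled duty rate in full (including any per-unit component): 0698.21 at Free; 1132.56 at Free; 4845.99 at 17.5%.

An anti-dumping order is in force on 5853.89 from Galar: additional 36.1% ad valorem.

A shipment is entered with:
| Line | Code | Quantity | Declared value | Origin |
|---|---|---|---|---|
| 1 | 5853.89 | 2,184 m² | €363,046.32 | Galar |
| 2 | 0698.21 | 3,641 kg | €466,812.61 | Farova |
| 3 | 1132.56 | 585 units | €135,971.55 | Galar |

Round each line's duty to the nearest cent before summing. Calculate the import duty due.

Line 1 (5853.89, Galar, 2,184 m², €363,046.32):
Base rate for 5853.89 is €7.10/m².
Additional duty on 5853.89 from Galar: +36.1% ad valorem. Applied ad valorem rate = 36.1%.
Duty = €363,046.32 × 36.1% + 2,184 × €7.10 = €146,566.12.
Line 2 (0698.21, Farova, 3,641 kg, €466,812.61):
Base rate for 0698.21 is 12% + €2.70/kg.
0698.21 has an FTA preferential rate, but origin Farova is not Quenos; base rate stands.
Duty = €466,812.61 × 12% + 3,641 × €2.70 = €65,848.21.
Line 3 (1132.56, Galar, 585 units, €135,971.55):
Base rate for 1132.56 is 14.5%.
1132.56 has an FTA preferential rate, but origin Galar is not Quenos; base rate stands.
Duty = €135,971.55 × 14.5% = €19,715.87.
Total = €146,566.12 + €65,848.21 + €19,715.87 = €232,130.20.

€232,130.20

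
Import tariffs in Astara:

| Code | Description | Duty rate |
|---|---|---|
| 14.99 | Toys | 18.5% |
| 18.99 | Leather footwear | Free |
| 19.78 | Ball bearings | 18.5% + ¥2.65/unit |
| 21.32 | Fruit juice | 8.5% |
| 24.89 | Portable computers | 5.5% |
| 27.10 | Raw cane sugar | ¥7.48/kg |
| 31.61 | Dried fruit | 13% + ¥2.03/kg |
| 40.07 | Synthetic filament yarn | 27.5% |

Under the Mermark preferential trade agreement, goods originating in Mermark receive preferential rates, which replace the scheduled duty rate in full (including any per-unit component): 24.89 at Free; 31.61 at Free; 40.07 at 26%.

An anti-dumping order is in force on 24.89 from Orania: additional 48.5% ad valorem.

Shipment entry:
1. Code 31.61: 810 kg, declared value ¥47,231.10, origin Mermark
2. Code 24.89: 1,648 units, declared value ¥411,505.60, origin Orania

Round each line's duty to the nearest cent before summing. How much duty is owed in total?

¥222,213.02

Line 1 (31.61, Mermark, 810 kg, ¥47,231.10):
Base rate for 31.61 is 13% + ¥2.03/kg.
Origin Mermark qualifies under the Astara–Mermark agreement and 31.61 is covered: preferential rate Free applies instead.
Duty = ¥47,231.10 × 0% = ¥0.00.
Line 2 (24.89, Orania, 1,648 units, ¥411,505.60):
Base rate for 24.89 is 5.5%.
24.89 has an FTA preferential rate, but origin Orania is not Mermark; base rate stands.
Additional duty on 24.89 from Orania: +48.5%. Applied ad valorem rate: 5.5% + 48.5% = 54%.
Duty = ¥411,505.60 × 54% = ¥222,213.02.
Total = ¥0.00 + ¥222,213.02 = ¥222,213.02.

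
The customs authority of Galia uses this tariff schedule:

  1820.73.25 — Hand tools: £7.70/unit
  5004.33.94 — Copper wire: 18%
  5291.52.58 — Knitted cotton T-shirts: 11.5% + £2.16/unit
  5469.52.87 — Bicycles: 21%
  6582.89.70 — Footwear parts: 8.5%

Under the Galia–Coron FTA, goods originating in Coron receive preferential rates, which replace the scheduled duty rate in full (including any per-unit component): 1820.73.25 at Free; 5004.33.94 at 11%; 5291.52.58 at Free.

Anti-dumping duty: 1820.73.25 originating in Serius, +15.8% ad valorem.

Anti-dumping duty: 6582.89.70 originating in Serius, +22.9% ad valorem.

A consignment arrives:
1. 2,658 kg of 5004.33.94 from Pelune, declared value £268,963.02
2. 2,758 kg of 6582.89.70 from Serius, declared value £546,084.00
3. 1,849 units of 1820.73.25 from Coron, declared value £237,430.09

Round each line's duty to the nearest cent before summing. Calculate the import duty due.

Line 1 (5004.33.94, Pelune, 2,658 kg, £268,963.02):
Base rate for 5004.33.94 is 18%.
5004.33.94 has an FTA preferential rate, but origin Pelune is not Coron; base rate stands.
Duty = £268,963.02 × 18% = £48,413.34.
Line 2 (6582.89.70, Serius, 2,758 kg, £546,084.00):
Base rate for 6582.89.70 is 8.5%.
Additional duty on 6582.89.70 from Serius: +22.9%. Applied ad valorem rate: 8.5% + 22.9% = 31.4%.
Duty = £546,084.00 × 31.4% = £171,470.38.
Line 3 (1820.73.25, Coron, 1,849 units, £237,430.09):
Base rate for 1820.73.25 is £7.70/unit.
Origin Coron qualifies under the Galia–Coron agreement and 1820.73.25 is covered: preferential rate Free applies instead.
The additional-duty order on 1820.73.25 targets Serius, not Coron; it does not apply.
Duty = £237,430.09 × 0% = £0.00.
Total = £48,413.34 + £171,470.38 + £0.00 = £219,883.72.

£219,883.72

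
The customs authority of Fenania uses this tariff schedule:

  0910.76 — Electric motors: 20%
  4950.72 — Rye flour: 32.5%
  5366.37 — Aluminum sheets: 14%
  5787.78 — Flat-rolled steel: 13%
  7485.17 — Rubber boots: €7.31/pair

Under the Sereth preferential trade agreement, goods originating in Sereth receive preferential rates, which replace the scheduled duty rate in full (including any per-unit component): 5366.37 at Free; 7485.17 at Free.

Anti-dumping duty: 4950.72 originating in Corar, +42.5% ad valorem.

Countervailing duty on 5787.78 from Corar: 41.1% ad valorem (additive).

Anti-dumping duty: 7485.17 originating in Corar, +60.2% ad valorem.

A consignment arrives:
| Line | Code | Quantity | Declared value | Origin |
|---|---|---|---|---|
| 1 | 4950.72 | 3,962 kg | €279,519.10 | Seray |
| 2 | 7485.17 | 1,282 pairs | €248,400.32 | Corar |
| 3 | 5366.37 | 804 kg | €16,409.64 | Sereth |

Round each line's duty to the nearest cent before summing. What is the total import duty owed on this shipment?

€249,752.12

Line 1 (4950.72, Seray, 3,962 kg, €279,519.10):
Base rate for 4950.72 is 32.5%.
The additional-duty order on 4950.72 targets Corar, not Seray; it does not apply.
Duty = €279,519.10 × 32.5% = €90,843.71.
Line 2 (7485.17, Corar, 1,282 pairs, €248,400.32):
Base rate for 7485.17 is €7.31/pair.
7485.17 has an FTA preferential rate, but origin Corar is not Sereth; base rate stands.
Additional duty on 7485.17 from Corar: +60.2% ad valorem. Applied ad valorem rate = 60.2%.
Duty = €248,400.32 × 60.2% + 1,282 × €7.31 = €158,908.41.
Line 3 (5366.37, Sereth, 804 kg, €16,409.64):
Base rate for 5366.37 is 14%.
Origin Sereth qualifies under the Fenania–Sereth agreement and 5366.37 is covered: preferential rate Free applies instead.
Duty = €16,409.64 × 0% = €0.00.
Total = €90,843.71 + €158,908.41 + €0.00 = €249,752.12.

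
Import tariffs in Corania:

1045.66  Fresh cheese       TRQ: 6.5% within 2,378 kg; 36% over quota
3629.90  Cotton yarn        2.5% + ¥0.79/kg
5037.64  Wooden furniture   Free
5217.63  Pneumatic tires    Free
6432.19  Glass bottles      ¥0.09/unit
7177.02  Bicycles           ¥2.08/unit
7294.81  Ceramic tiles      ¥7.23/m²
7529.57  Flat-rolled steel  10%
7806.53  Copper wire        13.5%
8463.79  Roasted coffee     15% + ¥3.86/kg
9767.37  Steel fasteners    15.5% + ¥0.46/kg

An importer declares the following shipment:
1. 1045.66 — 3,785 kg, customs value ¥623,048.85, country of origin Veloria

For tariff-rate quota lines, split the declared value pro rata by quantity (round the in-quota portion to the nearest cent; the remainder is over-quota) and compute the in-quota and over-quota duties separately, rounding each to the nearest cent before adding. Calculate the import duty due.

¥108,822.03

Line 1 (1045.66, Veloria, 3,785 kg, ¥623,048.85):
Code 1045.66 is under a tariff-rate quota (threshold 2,378 kg). In-quota: 2,378 kg at 6.5%; over-quota: 1,407 kg at 36%.
Pro-rata value split: in-quota = ¥623,048.85 × 2,378/3,785 = ¥391,442.58; over-quota = ¥623,048.85 − ¥391,442.58 = ¥231,606.27.
In-quota duty = ¥391,442.58 × 6.5% = ¥25,443.77. Over-quota duty = ¥231,606.27 × 36% = ¥83,378.26.
Line duty = ¥25,443.77 + ¥83,378.26 = ¥108,822.03.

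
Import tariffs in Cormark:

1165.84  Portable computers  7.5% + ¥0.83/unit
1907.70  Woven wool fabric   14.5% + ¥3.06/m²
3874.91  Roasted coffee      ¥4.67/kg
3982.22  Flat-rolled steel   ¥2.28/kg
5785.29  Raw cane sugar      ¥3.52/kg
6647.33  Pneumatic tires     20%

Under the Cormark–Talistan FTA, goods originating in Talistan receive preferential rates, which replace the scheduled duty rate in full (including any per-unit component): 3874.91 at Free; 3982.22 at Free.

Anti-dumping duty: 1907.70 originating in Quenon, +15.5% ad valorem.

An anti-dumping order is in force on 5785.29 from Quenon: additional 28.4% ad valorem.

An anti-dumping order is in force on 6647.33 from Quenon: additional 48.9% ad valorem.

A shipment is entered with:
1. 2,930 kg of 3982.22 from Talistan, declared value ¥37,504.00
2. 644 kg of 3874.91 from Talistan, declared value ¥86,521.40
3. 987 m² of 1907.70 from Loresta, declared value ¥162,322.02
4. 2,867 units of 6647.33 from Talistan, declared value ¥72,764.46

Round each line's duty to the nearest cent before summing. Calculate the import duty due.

Line 1 (3982.22, Talistan, 2,930 kg, ¥37,504.00):
Base rate for 3982.22 is ¥2.28/kg.
Origin Talistan qualifies under the Cormark–Talistan agreement and 3982.22 is covered: preferential rate Free applies instead.
Duty = ¥37,504.00 × 0% = ¥0.00.
Line 2 (3874.91, Talistan, 644 kg, ¥86,521.40):
Base rate for 3874.91 is ¥4.67/kg.
Origin Talistan qualifies under the Cormark–Talistan agreement and 3874.91 is covered: preferential rate Free applies instead.
Duty = ¥86,521.40 × 0% = ¥0.00.
Line 3 (1907.70, Loresta, 987 m², ¥162,322.02):
Base rate for 1907.70 is 14.5% + ¥3.06/m².
The additional-duty order on 1907.70 targets Quenon, not Loresta; it does not apply.
Duty = ¥162,322.02 × 14.5% + 987 × ¥3.06 = ¥26,556.91.
Line 4 (6647.33, Talistan, 2,867 units, ¥72,764.46):
Base rate for 6647.33 is 20%.
Origin Talistan is the FTA partner but 6647.33 is not on the preference list; base rate stands.
The additional-duty order on 6647.33 targets Quenon, not Talistan; it does not apply.
Duty = ¥72,764.46 × 20% = ¥14,552.89.
Total = ¥0.00 + ¥0.00 + ¥26,556.91 + ¥14,552.89 = ¥41,109.80.

¥41,109.80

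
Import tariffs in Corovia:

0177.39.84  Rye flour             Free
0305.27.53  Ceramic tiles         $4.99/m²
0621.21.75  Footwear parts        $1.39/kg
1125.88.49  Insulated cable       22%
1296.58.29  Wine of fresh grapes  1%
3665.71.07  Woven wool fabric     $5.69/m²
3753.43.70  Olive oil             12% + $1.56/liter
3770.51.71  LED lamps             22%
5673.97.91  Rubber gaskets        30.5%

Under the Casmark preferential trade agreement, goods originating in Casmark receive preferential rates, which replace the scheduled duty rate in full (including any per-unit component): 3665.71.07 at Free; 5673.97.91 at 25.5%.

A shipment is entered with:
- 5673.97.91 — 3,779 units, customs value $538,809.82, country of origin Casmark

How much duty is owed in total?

Line 1 (5673.97.91, Casmark, 3,779 units, $538,809.82):
Base rate for 5673.97.91 is 30.5%.
Origin Casmark qualifies under the Corovia–Casmark agreement and 5673.97.91 is covered: preferential rate 25.5% applies instead.
Duty = $538,809.82 × 25.5% = $137,396.50.

$137,396.50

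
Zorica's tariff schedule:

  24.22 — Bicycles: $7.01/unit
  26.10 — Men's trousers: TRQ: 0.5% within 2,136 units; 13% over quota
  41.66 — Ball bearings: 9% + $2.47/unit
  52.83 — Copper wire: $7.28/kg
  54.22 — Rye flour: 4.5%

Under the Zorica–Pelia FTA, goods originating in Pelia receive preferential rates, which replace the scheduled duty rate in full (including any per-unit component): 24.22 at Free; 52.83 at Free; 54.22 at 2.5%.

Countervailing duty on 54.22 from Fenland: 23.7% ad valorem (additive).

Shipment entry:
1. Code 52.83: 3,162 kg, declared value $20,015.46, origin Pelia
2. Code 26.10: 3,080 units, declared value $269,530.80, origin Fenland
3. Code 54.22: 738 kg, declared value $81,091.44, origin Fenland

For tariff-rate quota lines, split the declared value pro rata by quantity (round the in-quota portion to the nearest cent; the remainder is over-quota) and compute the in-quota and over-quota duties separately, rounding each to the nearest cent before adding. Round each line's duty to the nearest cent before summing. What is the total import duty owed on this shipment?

Line 1 (52.83, Pelia, 3,162 kg, $20,015.46):
Base rate for 52.83 is $7.28/kg.
Origin Pelia qualifies under the Zorica–Pelia agreement and 52.83 is covered: preferential rate Free applies instead.
Duty = $20,015.46 × 0% = $0.00.
Line 2 (26.10, Fenland, 3,080 units, $269,530.80):
Code 26.10 is under a tariff-rate quota (threshold 2,136 units). In-quota: 2,136 units at 0.5%; over-quota: 944 units at 13%.
Pro-rata value split: in-quota = $269,530.80 × 2,136/3,080 = $186,921.36; over-quota = $269,530.80 − $186,921.36 = $82,609.44.
In-quota duty = $186,921.36 × 0.5% = $934.61. Over-quota duty = $82,609.44 × 13% = $10,739.23.
Line duty = $934.61 + $10,739.23 = $11,673.84.
Line 3 (54.22, Fenland, 738 kg, $81,091.44):
Base rate for 54.22 is 4.5%.
54.22 has an FTA preferential rate, but origin Fenland is not Pelia; base rate stands.
Additional duty on 54.22 from Fenland: +23.7%. Applied ad valorem rate: 4.5% + 23.7% = 28.2%.
Duty = $81,091.44 × 28.2% = $22,867.79.
Total = $0.00 + $11,673.84 + $22,867.79 = $34,541.63.

$34,541.63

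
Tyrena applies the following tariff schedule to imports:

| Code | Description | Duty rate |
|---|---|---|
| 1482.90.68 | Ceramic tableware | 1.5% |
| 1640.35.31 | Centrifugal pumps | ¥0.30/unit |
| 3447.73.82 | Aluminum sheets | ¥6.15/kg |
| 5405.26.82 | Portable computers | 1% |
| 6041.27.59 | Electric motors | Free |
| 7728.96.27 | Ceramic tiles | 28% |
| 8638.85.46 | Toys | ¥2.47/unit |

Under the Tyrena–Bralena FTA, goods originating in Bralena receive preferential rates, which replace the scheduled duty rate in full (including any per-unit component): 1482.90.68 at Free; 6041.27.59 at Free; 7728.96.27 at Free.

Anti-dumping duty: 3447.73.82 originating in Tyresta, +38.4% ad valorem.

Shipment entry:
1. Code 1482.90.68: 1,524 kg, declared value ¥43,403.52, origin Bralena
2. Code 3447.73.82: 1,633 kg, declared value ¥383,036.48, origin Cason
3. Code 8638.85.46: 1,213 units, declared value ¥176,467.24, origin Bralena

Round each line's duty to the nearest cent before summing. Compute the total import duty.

¥13,039.06

Line 1 (1482.90.68, Bralena, 1,524 kg, ¥43,403.52):
Base rate for 1482.90.68 is 1.5%.
Origin Bralena qualifies under the Tyrena–Bralena agreement and 1482.90.68 is covered: preferential rate Free applies instead.
Duty = ¥43,403.52 × 0% = ¥0.00.
Line 2 (3447.73.82, Cason, 1,633 kg, ¥383,036.48):
Base rate for 3447.73.82 is ¥6.15/kg.
The additional-duty order on 3447.73.82 targets Tyresta, not Cason; it does not apply.
Duty = 1,633 × ¥6.15 = ¥10,042.95.
Line 3 (8638.85.46, Bralena, 1,213 units, ¥176,467.24):
Base rate for 8638.85.46 is ¥2.47/unit.
Origin Bralena is the FTA partner but 8638.85.46 is not on the preference list; base rate stands.
Duty = 1,213 × ¥2.47 = ¥2,996.11.
Total = ¥0.00 + ¥10,042.95 + ¥2,996.11 = ¥13,039.06.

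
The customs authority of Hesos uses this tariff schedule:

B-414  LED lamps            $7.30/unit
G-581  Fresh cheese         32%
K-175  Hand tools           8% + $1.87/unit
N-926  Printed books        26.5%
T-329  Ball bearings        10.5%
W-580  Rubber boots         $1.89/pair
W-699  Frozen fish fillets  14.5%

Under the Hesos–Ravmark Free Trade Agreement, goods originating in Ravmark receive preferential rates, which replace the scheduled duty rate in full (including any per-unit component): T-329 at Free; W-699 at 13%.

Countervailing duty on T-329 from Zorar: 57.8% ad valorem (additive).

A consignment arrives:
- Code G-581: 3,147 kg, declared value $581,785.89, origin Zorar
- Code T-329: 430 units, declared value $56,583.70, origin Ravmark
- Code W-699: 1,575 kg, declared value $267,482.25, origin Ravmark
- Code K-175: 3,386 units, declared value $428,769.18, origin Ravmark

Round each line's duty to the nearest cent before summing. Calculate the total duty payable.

$261,577.52

Line 1 (G-581, Zorar, 3,147 kg, $581,785.89):
Base rate for G-581 is 32%.
Duty = $581,785.89 × 32% = $186,171.48.
Line 2 (T-329, Ravmark, 430 units, $56,583.70):
Base rate for T-329 is 10.5%.
Origin Ravmark qualifies under the Hesos–Ravmark agreement and T-329 is covered: preferential rate Free applies instead.
The additional-duty order on T-329 targets Zorar, not Ravmark; it does not apply.
Duty = $56,583.70 × 0% = $0.00.
Line 3 (W-699, Ravmark, 1,575 kg, $267,482.25):
Base rate for W-699 is 14.5%.
Origin Ravmark qualifies under the Hesos–Ravmark agreement and W-699 is covered: preferential rate 13% applies instead.
Duty = $267,482.25 × 13% = $34,772.69.
Line 4 (K-175, Ravmark, 3,386 units, $428,769.18):
Base rate for K-175 is 8% + $1.87/unit.
Origin Ravmark is the FTA partner but K-175 is not on the preference list; base rate stands.
Duty = $428,769.18 × 8% + 3,386 × $1.87 = $40,633.35.
Total = $186,171.48 + $0.00 + $34,772.69 + $40,633.35 = $261,577.52.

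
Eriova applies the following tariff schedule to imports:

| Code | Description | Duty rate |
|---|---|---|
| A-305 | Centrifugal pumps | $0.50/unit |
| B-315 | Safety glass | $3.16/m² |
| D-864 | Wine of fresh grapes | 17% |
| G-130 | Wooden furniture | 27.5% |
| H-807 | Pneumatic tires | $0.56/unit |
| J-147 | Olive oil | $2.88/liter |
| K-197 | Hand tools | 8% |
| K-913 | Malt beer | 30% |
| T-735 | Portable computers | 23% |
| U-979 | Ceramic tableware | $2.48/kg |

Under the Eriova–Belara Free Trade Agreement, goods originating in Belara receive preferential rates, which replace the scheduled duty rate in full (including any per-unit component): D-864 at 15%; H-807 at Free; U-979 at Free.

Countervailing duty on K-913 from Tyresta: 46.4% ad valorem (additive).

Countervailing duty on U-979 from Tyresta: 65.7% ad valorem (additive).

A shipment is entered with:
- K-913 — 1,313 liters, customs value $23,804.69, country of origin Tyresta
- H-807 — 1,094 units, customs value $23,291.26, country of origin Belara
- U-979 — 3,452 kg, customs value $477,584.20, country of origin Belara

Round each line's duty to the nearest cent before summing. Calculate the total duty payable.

$18,186.78

Line 1 (K-913, Tyresta, 1,313 liters, $23,804.69):
Base rate for K-913 is 30%.
Additional duty on K-913 from Tyresta: +46.4%. Applied ad valorem rate: 30% + 46.4% = 76.4%.
Duty = $23,804.69 × 76.4% = $18,186.78.
Line 2 (H-807, Belara, 1,094 units, $23,291.26):
Base rate for H-807 is $0.56/unit.
Origin Belara qualifies under the Eriova–Belara agreement and H-807 is covered: preferential rate Free applies instead.
Duty = $23,291.26 × 0% = $0.00.
Line 3 (U-979, Belara, 3,452 kg, $477,584.20):
Base rate for U-979 is $2.48/kg.
Origin Belara qualifies under the Eriova–Belara agreement and U-979 is covered: preferential rate Free applies instead.
The additional-duty order on U-979 targets Tyresta, not Belara; it does not apply.
Duty = $477,584.20 × 0% = $0.00.
Total = $18,186.78 + $0.00 + $0.00 = $18,186.78.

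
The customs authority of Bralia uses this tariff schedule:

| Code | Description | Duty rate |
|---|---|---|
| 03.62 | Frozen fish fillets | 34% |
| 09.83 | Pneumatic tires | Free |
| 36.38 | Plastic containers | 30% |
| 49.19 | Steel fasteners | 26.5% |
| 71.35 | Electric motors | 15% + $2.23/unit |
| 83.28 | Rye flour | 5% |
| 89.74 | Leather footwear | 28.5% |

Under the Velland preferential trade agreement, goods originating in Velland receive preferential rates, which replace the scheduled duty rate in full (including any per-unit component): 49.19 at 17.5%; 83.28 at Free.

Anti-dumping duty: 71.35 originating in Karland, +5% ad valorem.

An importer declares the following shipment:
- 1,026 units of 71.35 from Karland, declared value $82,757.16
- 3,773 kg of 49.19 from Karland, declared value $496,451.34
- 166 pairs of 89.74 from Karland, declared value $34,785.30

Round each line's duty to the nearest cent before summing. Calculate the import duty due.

$160,312.83

Line 1 (71.35, Karland, 1,026 units, $82,757.16):
Base rate for 71.35 is 15% + $2.23/unit.
Additional duty on 71.35 from Karland: +5%. Applied ad valorem rate: 15% + 5% = 20%.
Duty = $82,757.16 × 20% + 1,026 × $2.23 = $18,839.41.
Line 2 (49.19, Karland, 3,773 kg, $496,451.34):
Base rate for 49.19 is 26.5%.
49.19 has an FTA preferential rate, but origin Karland is not Velland; base rate stands.
Duty = $496,451.34 × 26.5% = $131,559.61.
Line 3 (89.74, Karland, 166 pairs, $34,785.30):
Base rate for 89.74 is 28.5%.
Duty = $34,785.30 × 28.5% = $9,913.81.
Total = $18,839.41 + $131,559.61 + $9,913.81 = $160,312.83.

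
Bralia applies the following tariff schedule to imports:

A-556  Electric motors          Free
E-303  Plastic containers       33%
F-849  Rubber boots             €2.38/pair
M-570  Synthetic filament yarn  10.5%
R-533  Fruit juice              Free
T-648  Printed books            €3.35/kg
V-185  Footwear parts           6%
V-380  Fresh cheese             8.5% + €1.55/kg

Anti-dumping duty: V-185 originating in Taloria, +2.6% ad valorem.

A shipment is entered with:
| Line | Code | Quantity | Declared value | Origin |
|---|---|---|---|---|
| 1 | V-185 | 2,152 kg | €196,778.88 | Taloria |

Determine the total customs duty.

€16,922.98

Line 1 (V-185, Taloria, 2,152 kg, €196,778.88):
Base rate for V-185 is 6%.
Additional duty on V-185 from Taloria: +2.6%. Applied ad valorem rate: 6% + 2.6% = 8.6%.
Duty = €196,778.88 × 8.6% = €16,922.98.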